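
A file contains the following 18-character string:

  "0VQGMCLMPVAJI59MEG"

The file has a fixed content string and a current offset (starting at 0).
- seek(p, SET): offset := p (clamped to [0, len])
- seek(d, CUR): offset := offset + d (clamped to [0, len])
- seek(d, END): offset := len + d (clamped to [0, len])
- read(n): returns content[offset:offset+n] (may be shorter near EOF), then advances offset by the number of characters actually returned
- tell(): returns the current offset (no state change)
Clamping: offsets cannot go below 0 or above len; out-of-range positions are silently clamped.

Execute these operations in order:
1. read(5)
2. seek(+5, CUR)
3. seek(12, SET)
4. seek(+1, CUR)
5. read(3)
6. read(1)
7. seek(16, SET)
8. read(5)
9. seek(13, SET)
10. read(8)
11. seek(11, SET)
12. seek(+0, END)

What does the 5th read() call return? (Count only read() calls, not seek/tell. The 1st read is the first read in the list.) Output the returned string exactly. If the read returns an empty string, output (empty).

After 1 (read(5)): returned '0VQGM', offset=5
After 2 (seek(+5, CUR)): offset=10
After 3 (seek(12, SET)): offset=12
After 4 (seek(+1, CUR)): offset=13
After 5 (read(3)): returned '59M', offset=16
After 6 (read(1)): returned 'E', offset=17
After 7 (seek(16, SET)): offset=16
After 8 (read(5)): returned 'EG', offset=18
After 9 (seek(13, SET)): offset=13
After 10 (read(8)): returned '59MEG', offset=18
After 11 (seek(11, SET)): offset=11
After 12 (seek(+0, END)): offset=18

Answer: 59MEG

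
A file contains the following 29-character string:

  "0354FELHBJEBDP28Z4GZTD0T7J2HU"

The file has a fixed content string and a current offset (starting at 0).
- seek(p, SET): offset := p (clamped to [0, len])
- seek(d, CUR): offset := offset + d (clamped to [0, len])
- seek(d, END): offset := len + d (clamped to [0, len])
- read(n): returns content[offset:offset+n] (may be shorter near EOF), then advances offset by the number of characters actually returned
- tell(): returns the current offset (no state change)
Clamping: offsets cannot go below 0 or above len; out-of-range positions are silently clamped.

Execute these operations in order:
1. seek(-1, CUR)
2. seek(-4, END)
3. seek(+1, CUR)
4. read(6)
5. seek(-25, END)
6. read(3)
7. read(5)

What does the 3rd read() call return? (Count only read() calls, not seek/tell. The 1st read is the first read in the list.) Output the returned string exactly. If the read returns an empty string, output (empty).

Answer: HBJEB

Derivation:
After 1 (seek(-1, CUR)): offset=0
After 2 (seek(-4, END)): offset=25
After 3 (seek(+1, CUR)): offset=26
After 4 (read(6)): returned '2HU', offset=29
After 5 (seek(-25, END)): offset=4
After 6 (read(3)): returned 'FEL', offset=7
After 7 (read(5)): returned 'HBJEB', offset=12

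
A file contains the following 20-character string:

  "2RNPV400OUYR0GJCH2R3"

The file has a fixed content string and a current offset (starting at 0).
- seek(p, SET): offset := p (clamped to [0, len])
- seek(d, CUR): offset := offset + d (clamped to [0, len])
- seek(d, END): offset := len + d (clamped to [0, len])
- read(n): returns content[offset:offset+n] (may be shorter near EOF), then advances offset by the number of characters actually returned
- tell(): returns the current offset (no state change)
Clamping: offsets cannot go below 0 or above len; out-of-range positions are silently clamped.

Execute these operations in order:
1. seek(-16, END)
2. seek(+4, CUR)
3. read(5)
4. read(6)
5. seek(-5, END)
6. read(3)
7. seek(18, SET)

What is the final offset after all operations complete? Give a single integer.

Answer: 18

Derivation:
After 1 (seek(-16, END)): offset=4
After 2 (seek(+4, CUR)): offset=8
After 3 (read(5)): returned 'OUYR0', offset=13
After 4 (read(6)): returned 'GJCH2R', offset=19
After 5 (seek(-5, END)): offset=15
After 6 (read(3)): returned 'CH2', offset=18
After 7 (seek(18, SET)): offset=18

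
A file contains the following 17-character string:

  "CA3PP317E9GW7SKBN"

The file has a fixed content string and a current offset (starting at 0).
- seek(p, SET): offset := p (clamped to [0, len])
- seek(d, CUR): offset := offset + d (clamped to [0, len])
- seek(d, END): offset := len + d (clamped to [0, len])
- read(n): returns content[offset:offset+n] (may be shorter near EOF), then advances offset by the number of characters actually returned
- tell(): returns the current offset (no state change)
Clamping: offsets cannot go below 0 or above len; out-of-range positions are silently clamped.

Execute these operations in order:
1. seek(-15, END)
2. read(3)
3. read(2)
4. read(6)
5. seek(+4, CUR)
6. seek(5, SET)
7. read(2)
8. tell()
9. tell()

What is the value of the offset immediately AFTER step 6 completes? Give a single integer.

Answer: 5

Derivation:
After 1 (seek(-15, END)): offset=2
After 2 (read(3)): returned '3PP', offset=5
After 3 (read(2)): returned '31', offset=7
After 4 (read(6)): returned '7E9GW7', offset=13
After 5 (seek(+4, CUR)): offset=17
After 6 (seek(5, SET)): offset=5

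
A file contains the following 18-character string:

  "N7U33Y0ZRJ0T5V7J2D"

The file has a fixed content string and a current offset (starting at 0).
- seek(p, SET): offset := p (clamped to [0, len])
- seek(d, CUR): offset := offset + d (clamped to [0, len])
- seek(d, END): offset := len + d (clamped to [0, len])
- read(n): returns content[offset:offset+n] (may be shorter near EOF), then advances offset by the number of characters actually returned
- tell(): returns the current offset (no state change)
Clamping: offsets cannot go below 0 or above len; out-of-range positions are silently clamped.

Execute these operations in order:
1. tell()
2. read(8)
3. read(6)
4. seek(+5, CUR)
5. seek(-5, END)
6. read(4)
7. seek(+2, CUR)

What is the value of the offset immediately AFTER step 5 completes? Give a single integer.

Answer: 13

Derivation:
After 1 (tell()): offset=0
After 2 (read(8)): returned 'N7U33Y0Z', offset=8
After 3 (read(6)): returned 'RJ0T5V', offset=14
After 4 (seek(+5, CUR)): offset=18
After 5 (seek(-5, END)): offset=13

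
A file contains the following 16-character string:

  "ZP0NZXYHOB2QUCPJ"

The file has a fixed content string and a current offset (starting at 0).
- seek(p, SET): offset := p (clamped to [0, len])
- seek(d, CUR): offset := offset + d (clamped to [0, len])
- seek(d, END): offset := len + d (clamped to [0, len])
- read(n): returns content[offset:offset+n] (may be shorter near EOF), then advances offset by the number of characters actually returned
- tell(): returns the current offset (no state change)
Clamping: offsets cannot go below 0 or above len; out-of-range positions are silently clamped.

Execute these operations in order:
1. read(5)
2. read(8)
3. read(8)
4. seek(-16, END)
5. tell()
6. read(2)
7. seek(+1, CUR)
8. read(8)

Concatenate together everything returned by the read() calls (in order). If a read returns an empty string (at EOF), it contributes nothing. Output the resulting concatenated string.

Answer: ZP0NZXYHOB2QUCPJZPNZXYHOB2

Derivation:
After 1 (read(5)): returned 'ZP0NZ', offset=5
After 2 (read(8)): returned 'XYHOB2QU', offset=13
After 3 (read(8)): returned 'CPJ', offset=16
After 4 (seek(-16, END)): offset=0
After 5 (tell()): offset=0
After 6 (read(2)): returned 'ZP', offset=2
After 7 (seek(+1, CUR)): offset=3
After 8 (read(8)): returned 'NZXYHOB2', offset=11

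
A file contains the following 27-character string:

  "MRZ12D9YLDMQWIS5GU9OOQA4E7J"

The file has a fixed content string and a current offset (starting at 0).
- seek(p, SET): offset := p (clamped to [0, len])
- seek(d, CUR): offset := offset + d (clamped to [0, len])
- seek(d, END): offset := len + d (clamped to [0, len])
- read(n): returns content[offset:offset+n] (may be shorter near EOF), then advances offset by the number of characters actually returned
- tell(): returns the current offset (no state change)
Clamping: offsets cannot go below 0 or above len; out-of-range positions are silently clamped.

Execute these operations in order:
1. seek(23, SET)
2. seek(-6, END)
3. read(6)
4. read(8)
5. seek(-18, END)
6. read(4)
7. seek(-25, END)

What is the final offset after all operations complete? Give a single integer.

Answer: 2

Derivation:
After 1 (seek(23, SET)): offset=23
After 2 (seek(-6, END)): offset=21
After 3 (read(6)): returned 'QA4E7J', offset=27
After 4 (read(8)): returned '', offset=27
After 5 (seek(-18, END)): offset=9
After 6 (read(4)): returned 'DMQW', offset=13
After 7 (seek(-25, END)): offset=2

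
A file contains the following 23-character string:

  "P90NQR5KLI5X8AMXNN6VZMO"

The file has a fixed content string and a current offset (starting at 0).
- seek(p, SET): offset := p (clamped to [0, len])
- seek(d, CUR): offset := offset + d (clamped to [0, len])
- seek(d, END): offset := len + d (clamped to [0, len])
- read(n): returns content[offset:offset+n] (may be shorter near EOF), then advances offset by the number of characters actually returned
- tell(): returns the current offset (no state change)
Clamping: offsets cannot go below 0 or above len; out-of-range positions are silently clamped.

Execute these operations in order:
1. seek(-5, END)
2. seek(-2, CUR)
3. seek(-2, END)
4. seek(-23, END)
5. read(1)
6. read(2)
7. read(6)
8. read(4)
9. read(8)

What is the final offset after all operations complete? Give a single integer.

After 1 (seek(-5, END)): offset=18
After 2 (seek(-2, CUR)): offset=16
After 3 (seek(-2, END)): offset=21
After 4 (seek(-23, END)): offset=0
After 5 (read(1)): returned 'P', offset=1
After 6 (read(2)): returned '90', offset=3
After 7 (read(6)): returned 'NQR5KL', offset=9
After 8 (read(4)): returned 'I5X8', offset=13
After 9 (read(8)): returned 'AMXNN6VZ', offset=21

Answer: 21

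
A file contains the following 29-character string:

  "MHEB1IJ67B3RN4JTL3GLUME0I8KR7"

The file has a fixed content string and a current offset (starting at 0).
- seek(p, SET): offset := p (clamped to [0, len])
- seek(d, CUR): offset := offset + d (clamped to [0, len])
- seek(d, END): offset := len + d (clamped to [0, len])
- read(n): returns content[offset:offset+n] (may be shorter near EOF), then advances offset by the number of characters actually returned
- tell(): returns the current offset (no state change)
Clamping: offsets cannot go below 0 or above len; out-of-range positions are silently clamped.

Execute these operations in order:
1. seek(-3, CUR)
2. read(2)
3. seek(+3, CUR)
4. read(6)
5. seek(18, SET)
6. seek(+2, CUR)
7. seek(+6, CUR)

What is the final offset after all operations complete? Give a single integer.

Answer: 26

Derivation:
After 1 (seek(-3, CUR)): offset=0
After 2 (read(2)): returned 'MH', offset=2
After 3 (seek(+3, CUR)): offset=5
After 4 (read(6)): returned 'IJ67B3', offset=11
After 5 (seek(18, SET)): offset=18
After 6 (seek(+2, CUR)): offset=20
After 7 (seek(+6, CUR)): offset=26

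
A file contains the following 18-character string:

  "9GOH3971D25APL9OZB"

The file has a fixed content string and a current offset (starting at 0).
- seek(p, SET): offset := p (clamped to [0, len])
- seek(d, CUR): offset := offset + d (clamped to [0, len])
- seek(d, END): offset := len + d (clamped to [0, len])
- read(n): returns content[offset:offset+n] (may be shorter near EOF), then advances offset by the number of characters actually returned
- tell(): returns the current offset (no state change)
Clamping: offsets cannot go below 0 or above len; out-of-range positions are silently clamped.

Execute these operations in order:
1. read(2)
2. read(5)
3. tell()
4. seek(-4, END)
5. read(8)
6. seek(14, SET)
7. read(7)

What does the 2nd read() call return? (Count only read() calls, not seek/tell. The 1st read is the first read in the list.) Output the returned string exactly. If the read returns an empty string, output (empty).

Answer: OH397

Derivation:
After 1 (read(2)): returned '9G', offset=2
After 2 (read(5)): returned 'OH397', offset=7
After 3 (tell()): offset=7
After 4 (seek(-4, END)): offset=14
After 5 (read(8)): returned '9OZB', offset=18
After 6 (seek(14, SET)): offset=14
After 7 (read(7)): returned '9OZB', offset=18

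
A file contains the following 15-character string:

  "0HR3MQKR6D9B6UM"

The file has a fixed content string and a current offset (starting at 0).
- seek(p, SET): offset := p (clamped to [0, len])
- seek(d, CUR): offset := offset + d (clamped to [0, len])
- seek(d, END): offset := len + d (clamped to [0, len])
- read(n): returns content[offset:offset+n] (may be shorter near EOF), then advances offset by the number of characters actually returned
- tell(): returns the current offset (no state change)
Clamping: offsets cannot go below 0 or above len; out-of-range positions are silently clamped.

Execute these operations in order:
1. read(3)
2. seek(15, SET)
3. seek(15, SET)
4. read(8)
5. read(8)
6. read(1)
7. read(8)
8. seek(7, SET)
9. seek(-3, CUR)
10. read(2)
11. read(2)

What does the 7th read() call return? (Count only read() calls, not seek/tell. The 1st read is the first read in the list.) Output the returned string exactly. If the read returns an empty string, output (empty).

After 1 (read(3)): returned '0HR', offset=3
After 2 (seek(15, SET)): offset=15
After 3 (seek(15, SET)): offset=15
After 4 (read(8)): returned '', offset=15
After 5 (read(8)): returned '', offset=15
After 6 (read(1)): returned '', offset=15
After 7 (read(8)): returned '', offset=15
After 8 (seek(7, SET)): offset=7
After 9 (seek(-3, CUR)): offset=4
After 10 (read(2)): returned 'MQ', offset=6
After 11 (read(2)): returned 'KR', offset=8

Answer: KR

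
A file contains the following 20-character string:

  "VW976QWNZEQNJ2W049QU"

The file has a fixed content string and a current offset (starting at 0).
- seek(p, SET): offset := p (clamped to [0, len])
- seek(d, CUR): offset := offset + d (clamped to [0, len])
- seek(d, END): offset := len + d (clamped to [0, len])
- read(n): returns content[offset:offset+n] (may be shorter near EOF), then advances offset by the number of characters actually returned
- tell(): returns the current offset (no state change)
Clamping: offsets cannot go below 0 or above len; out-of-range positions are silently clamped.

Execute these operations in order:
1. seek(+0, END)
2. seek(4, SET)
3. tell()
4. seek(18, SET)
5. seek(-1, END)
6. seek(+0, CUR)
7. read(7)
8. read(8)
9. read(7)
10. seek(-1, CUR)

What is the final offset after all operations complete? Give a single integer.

After 1 (seek(+0, END)): offset=20
After 2 (seek(4, SET)): offset=4
After 3 (tell()): offset=4
After 4 (seek(18, SET)): offset=18
After 5 (seek(-1, END)): offset=19
After 6 (seek(+0, CUR)): offset=19
After 7 (read(7)): returned 'U', offset=20
After 8 (read(8)): returned '', offset=20
After 9 (read(7)): returned '', offset=20
After 10 (seek(-1, CUR)): offset=19

Answer: 19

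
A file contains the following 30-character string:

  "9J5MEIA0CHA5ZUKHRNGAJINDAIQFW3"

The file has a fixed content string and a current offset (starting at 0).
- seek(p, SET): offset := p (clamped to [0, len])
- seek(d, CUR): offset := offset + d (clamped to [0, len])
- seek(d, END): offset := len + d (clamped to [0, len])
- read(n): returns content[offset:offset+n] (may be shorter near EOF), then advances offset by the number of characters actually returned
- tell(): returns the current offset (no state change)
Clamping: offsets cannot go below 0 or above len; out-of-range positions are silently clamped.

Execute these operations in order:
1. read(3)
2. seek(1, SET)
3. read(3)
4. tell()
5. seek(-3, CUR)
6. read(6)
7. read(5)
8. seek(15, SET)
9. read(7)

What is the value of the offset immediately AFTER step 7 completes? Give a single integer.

After 1 (read(3)): returned '9J5', offset=3
After 2 (seek(1, SET)): offset=1
After 3 (read(3)): returned 'J5M', offset=4
After 4 (tell()): offset=4
After 5 (seek(-3, CUR)): offset=1
After 6 (read(6)): returned 'J5MEIA', offset=7
After 7 (read(5)): returned '0CHA5', offset=12

Answer: 12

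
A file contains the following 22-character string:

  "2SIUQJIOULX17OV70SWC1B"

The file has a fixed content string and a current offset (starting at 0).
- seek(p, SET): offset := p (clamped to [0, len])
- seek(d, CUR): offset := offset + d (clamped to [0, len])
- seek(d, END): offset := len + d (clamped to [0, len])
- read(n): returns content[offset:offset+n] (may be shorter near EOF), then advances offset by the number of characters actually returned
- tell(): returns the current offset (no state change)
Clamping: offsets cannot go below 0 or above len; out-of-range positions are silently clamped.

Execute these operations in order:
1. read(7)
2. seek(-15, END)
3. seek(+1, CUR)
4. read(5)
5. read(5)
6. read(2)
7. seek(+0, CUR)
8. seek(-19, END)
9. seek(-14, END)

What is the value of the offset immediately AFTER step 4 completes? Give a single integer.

Answer: 13

Derivation:
After 1 (read(7)): returned '2SIUQJI', offset=7
After 2 (seek(-15, END)): offset=7
After 3 (seek(+1, CUR)): offset=8
After 4 (read(5)): returned 'ULX17', offset=13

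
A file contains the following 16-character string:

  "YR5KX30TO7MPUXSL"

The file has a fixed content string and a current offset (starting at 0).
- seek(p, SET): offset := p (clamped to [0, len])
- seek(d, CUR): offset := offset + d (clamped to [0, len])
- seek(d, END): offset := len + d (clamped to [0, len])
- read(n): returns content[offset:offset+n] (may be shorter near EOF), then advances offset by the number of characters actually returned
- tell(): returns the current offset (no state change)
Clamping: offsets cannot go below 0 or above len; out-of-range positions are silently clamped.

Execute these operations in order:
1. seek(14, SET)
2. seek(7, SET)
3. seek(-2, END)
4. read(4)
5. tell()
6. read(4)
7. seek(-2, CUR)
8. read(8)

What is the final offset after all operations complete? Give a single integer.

Answer: 16

Derivation:
After 1 (seek(14, SET)): offset=14
After 2 (seek(7, SET)): offset=7
After 3 (seek(-2, END)): offset=14
After 4 (read(4)): returned 'SL', offset=16
After 5 (tell()): offset=16
After 6 (read(4)): returned '', offset=16
After 7 (seek(-2, CUR)): offset=14
After 8 (read(8)): returned 'SL', offset=16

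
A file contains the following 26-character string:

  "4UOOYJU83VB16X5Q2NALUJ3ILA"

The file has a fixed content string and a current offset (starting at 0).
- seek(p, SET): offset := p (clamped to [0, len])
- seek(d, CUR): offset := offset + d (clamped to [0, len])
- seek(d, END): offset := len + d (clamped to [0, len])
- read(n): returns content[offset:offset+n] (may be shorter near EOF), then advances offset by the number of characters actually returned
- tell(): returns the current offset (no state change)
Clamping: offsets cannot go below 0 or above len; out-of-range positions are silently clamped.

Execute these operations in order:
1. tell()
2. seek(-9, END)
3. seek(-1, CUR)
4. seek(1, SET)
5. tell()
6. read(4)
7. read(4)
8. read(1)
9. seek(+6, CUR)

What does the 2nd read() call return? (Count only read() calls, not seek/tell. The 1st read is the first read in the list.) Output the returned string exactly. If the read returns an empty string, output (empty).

Answer: JU83

Derivation:
After 1 (tell()): offset=0
After 2 (seek(-9, END)): offset=17
After 3 (seek(-1, CUR)): offset=16
After 4 (seek(1, SET)): offset=1
After 5 (tell()): offset=1
After 6 (read(4)): returned 'UOOY', offset=5
After 7 (read(4)): returned 'JU83', offset=9
After 8 (read(1)): returned 'V', offset=10
After 9 (seek(+6, CUR)): offset=16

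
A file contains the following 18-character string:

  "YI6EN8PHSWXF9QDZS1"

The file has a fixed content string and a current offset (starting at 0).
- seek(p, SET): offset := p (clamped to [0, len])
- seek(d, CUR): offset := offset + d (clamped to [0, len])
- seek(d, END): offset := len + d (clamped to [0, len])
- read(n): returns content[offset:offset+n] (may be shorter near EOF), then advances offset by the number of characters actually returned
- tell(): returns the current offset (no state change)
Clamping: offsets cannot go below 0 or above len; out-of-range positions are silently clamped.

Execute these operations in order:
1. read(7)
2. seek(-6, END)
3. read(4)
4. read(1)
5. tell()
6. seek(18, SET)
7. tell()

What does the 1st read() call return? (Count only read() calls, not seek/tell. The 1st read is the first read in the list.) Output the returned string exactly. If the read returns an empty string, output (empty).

Answer: YI6EN8P

Derivation:
After 1 (read(7)): returned 'YI6EN8P', offset=7
After 2 (seek(-6, END)): offset=12
After 3 (read(4)): returned '9QDZ', offset=16
After 4 (read(1)): returned 'S', offset=17
After 5 (tell()): offset=17
After 6 (seek(18, SET)): offset=18
After 7 (tell()): offset=18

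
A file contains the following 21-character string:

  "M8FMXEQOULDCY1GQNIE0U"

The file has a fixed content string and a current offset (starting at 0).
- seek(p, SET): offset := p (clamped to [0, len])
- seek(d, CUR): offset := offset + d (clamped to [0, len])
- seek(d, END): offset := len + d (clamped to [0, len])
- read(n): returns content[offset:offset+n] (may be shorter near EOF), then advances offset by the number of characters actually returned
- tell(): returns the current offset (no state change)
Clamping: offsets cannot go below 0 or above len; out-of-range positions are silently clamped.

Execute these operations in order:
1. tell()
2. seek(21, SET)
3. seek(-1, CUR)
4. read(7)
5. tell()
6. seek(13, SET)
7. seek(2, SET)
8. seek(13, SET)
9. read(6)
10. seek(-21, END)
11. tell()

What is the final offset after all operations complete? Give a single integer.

After 1 (tell()): offset=0
After 2 (seek(21, SET)): offset=21
After 3 (seek(-1, CUR)): offset=20
After 4 (read(7)): returned 'U', offset=21
After 5 (tell()): offset=21
After 6 (seek(13, SET)): offset=13
After 7 (seek(2, SET)): offset=2
After 8 (seek(13, SET)): offset=13
After 9 (read(6)): returned '1GQNIE', offset=19
After 10 (seek(-21, END)): offset=0
After 11 (tell()): offset=0

Answer: 0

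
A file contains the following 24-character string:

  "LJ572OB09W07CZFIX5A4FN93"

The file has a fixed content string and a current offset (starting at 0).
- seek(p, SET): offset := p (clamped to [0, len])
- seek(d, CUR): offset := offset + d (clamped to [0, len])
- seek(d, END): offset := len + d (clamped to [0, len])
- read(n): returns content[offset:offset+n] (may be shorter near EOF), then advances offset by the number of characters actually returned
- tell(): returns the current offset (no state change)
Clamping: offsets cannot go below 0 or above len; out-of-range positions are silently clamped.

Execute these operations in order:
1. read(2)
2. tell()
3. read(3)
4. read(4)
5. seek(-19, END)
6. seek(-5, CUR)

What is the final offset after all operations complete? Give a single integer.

Answer: 0

Derivation:
After 1 (read(2)): returned 'LJ', offset=2
After 2 (tell()): offset=2
After 3 (read(3)): returned '572', offset=5
After 4 (read(4)): returned 'OB09', offset=9
After 5 (seek(-19, END)): offset=5
After 6 (seek(-5, CUR)): offset=0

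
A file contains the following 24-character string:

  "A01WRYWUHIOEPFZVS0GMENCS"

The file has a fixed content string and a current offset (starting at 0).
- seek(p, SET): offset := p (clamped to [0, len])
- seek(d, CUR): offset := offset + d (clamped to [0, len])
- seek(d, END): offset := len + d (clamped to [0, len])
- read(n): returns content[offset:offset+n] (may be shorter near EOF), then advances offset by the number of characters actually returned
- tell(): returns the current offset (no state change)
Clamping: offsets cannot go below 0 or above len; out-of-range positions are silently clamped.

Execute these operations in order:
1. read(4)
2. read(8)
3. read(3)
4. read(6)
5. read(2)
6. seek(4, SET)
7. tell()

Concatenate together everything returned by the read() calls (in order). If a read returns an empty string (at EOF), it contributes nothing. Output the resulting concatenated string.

Answer: A01WRYWUHIOEPFZVS0GMENC

Derivation:
After 1 (read(4)): returned 'A01W', offset=4
After 2 (read(8)): returned 'RYWUHIOE', offset=12
After 3 (read(3)): returned 'PFZ', offset=15
After 4 (read(6)): returned 'VS0GME', offset=21
After 5 (read(2)): returned 'NC', offset=23
After 6 (seek(4, SET)): offset=4
After 7 (tell()): offset=4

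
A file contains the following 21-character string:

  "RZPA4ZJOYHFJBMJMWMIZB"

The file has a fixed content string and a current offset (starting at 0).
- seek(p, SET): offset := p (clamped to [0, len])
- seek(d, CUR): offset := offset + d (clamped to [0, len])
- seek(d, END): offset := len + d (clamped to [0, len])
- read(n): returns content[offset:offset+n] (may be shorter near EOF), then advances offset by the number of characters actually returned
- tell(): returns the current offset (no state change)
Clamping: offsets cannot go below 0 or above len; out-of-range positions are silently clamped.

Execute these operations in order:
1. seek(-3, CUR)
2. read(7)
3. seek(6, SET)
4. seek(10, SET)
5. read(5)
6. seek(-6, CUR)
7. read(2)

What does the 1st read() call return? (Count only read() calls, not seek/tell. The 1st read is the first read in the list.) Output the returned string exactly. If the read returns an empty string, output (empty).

Answer: RZPA4ZJ

Derivation:
After 1 (seek(-3, CUR)): offset=0
After 2 (read(7)): returned 'RZPA4ZJ', offset=7
After 3 (seek(6, SET)): offset=6
After 4 (seek(10, SET)): offset=10
After 5 (read(5)): returned 'FJBMJ', offset=15
After 6 (seek(-6, CUR)): offset=9
After 7 (read(2)): returned 'HF', offset=11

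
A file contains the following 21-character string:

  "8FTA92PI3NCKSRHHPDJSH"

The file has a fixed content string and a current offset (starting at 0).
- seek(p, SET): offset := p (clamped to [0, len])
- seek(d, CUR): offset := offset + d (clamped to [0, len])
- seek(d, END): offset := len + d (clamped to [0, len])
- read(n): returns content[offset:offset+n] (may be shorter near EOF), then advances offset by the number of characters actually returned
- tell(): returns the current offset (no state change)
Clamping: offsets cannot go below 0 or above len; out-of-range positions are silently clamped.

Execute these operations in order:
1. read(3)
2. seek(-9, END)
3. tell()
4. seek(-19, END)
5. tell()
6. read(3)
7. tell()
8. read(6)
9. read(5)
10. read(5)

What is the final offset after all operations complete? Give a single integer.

Answer: 21

Derivation:
After 1 (read(3)): returned '8FT', offset=3
After 2 (seek(-9, END)): offset=12
After 3 (tell()): offset=12
After 4 (seek(-19, END)): offset=2
After 5 (tell()): offset=2
After 6 (read(3)): returned 'TA9', offset=5
After 7 (tell()): offset=5
After 8 (read(6)): returned '2PI3NC', offset=11
After 9 (read(5)): returned 'KSRHH', offset=16
After 10 (read(5)): returned 'PDJSH', offset=21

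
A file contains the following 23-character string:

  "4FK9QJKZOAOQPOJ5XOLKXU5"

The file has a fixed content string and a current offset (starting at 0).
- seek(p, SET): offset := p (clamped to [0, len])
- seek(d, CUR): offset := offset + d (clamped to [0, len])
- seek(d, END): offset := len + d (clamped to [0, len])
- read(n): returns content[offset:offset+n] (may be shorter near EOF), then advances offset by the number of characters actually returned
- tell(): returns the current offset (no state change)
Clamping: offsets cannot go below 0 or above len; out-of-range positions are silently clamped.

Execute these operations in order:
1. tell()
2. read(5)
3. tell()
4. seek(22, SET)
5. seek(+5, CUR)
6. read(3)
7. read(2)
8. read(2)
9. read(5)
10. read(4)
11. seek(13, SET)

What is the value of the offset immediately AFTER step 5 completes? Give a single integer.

Answer: 23

Derivation:
After 1 (tell()): offset=0
After 2 (read(5)): returned '4FK9Q', offset=5
After 3 (tell()): offset=5
After 4 (seek(22, SET)): offset=22
After 5 (seek(+5, CUR)): offset=23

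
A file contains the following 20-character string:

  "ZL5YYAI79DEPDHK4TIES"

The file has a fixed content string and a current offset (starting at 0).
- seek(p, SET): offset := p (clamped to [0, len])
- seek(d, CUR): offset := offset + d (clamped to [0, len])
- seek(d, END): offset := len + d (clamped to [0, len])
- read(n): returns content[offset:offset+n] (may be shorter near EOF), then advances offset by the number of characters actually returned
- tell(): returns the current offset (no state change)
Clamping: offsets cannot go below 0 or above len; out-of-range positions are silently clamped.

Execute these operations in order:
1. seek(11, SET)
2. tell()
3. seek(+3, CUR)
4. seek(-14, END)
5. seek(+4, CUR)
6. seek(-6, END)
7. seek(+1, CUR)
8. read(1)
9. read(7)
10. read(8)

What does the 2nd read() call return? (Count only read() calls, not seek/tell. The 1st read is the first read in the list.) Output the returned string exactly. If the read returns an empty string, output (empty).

After 1 (seek(11, SET)): offset=11
After 2 (tell()): offset=11
After 3 (seek(+3, CUR)): offset=14
After 4 (seek(-14, END)): offset=6
After 5 (seek(+4, CUR)): offset=10
After 6 (seek(-6, END)): offset=14
After 7 (seek(+1, CUR)): offset=15
After 8 (read(1)): returned '4', offset=16
After 9 (read(7)): returned 'TIES', offset=20
After 10 (read(8)): returned '', offset=20

Answer: TIES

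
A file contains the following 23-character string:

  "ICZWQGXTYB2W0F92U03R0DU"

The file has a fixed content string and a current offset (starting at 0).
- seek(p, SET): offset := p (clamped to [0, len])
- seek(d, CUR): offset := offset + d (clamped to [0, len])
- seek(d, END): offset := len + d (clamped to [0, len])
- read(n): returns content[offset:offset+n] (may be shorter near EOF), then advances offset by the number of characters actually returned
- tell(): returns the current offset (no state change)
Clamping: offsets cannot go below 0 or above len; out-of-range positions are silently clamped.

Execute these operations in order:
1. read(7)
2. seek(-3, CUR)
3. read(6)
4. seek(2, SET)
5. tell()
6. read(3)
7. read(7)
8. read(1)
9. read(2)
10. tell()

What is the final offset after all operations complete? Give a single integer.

Answer: 15

Derivation:
After 1 (read(7)): returned 'ICZWQGX', offset=7
After 2 (seek(-3, CUR)): offset=4
After 3 (read(6)): returned 'QGXTYB', offset=10
After 4 (seek(2, SET)): offset=2
After 5 (tell()): offset=2
After 6 (read(3)): returned 'ZWQ', offset=5
After 7 (read(7)): returned 'GXTYB2W', offset=12
After 8 (read(1)): returned '0', offset=13
After 9 (read(2)): returned 'F9', offset=15
After 10 (tell()): offset=15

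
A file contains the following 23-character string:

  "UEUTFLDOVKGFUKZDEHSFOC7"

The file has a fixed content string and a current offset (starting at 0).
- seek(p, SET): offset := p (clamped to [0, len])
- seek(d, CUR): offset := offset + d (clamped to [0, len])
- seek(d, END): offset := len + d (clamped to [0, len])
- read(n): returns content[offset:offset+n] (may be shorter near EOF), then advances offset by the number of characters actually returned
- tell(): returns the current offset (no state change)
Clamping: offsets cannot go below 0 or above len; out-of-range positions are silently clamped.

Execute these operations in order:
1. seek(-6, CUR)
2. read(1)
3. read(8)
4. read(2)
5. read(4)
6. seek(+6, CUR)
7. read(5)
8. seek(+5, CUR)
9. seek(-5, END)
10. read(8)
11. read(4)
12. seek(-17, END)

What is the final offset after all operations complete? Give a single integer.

After 1 (seek(-6, CUR)): offset=0
After 2 (read(1)): returned 'U', offset=1
After 3 (read(8)): returned 'EUTFLDOV', offset=9
After 4 (read(2)): returned 'KG', offset=11
After 5 (read(4)): returned 'FUKZ', offset=15
After 6 (seek(+6, CUR)): offset=21
After 7 (read(5)): returned 'C7', offset=23
After 8 (seek(+5, CUR)): offset=23
After 9 (seek(-5, END)): offset=18
After 10 (read(8)): returned 'SFOC7', offset=23
After 11 (read(4)): returned '', offset=23
After 12 (seek(-17, END)): offset=6

Answer: 6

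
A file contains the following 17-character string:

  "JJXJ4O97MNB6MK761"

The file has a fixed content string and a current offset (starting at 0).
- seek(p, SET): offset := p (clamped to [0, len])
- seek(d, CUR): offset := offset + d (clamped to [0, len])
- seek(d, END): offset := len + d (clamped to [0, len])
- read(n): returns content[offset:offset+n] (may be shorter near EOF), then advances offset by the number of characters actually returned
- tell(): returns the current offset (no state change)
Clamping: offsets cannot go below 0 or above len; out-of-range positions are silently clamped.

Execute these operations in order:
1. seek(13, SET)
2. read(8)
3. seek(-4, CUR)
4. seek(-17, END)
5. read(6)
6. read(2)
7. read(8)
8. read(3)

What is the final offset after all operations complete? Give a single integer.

After 1 (seek(13, SET)): offset=13
After 2 (read(8)): returned 'K761', offset=17
After 3 (seek(-4, CUR)): offset=13
After 4 (seek(-17, END)): offset=0
After 5 (read(6)): returned 'JJXJ4O', offset=6
After 6 (read(2)): returned '97', offset=8
After 7 (read(8)): returned 'MNB6MK76', offset=16
After 8 (read(3)): returned '1', offset=17

Answer: 17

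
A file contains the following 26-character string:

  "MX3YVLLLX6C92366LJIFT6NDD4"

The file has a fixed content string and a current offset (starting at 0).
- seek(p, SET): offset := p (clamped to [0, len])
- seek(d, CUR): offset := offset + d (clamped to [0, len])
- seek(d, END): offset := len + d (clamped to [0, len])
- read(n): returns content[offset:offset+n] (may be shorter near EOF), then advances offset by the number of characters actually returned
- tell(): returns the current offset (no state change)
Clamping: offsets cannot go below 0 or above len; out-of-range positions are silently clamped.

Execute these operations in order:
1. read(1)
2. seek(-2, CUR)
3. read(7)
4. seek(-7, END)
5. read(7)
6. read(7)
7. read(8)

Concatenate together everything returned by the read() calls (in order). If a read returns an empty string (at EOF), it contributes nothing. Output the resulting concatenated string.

Answer: MMX3YVLLFT6NDD4

Derivation:
After 1 (read(1)): returned 'M', offset=1
After 2 (seek(-2, CUR)): offset=0
After 3 (read(7)): returned 'MX3YVLL', offset=7
After 4 (seek(-7, END)): offset=19
After 5 (read(7)): returned 'FT6NDD4', offset=26
After 6 (read(7)): returned '', offset=26
After 7 (read(8)): returned '', offset=26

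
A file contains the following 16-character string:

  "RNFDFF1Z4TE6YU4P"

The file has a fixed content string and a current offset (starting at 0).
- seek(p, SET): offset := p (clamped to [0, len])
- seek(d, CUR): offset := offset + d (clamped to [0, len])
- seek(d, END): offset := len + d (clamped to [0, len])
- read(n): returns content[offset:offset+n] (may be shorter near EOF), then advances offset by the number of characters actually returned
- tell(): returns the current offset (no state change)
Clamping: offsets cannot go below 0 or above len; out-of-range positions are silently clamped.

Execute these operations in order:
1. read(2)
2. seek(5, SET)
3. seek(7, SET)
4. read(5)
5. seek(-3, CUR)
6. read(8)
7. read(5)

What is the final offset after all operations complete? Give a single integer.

Answer: 16

Derivation:
After 1 (read(2)): returned 'RN', offset=2
After 2 (seek(5, SET)): offset=5
After 3 (seek(7, SET)): offset=7
After 4 (read(5)): returned 'Z4TE6', offset=12
After 5 (seek(-3, CUR)): offset=9
After 6 (read(8)): returned 'TE6YU4P', offset=16
After 7 (read(5)): returned '', offset=16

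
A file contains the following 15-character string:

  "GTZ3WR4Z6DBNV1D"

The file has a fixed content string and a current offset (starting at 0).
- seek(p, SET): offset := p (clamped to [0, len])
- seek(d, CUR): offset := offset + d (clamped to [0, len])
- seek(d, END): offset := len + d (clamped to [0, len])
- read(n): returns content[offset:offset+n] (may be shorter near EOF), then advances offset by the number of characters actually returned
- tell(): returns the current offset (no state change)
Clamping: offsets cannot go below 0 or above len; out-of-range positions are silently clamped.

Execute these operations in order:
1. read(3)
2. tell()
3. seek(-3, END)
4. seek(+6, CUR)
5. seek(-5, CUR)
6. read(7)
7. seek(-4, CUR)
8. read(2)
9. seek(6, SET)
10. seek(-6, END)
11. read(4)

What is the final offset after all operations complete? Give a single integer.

Answer: 13

Derivation:
After 1 (read(3)): returned 'GTZ', offset=3
After 2 (tell()): offset=3
After 3 (seek(-3, END)): offset=12
After 4 (seek(+6, CUR)): offset=15
After 5 (seek(-5, CUR)): offset=10
After 6 (read(7)): returned 'BNV1D', offset=15
After 7 (seek(-4, CUR)): offset=11
After 8 (read(2)): returned 'NV', offset=13
After 9 (seek(6, SET)): offset=6
After 10 (seek(-6, END)): offset=9
After 11 (read(4)): returned 'DBNV', offset=13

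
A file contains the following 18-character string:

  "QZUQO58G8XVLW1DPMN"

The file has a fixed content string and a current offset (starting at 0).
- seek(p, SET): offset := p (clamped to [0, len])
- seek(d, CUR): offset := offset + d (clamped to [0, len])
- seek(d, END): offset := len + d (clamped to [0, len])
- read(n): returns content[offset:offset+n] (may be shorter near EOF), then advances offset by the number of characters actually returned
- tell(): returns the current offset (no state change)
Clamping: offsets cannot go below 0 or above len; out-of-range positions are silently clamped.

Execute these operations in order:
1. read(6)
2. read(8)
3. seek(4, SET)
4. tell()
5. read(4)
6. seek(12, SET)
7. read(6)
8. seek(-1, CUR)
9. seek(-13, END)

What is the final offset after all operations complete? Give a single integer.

Answer: 5

Derivation:
After 1 (read(6)): returned 'QZUQO5', offset=6
After 2 (read(8)): returned '8G8XVLW1', offset=14
After 3 (seek(4, SET)): offset=4
After 4 (tell()): offset=4
After 5 (read(4)): returned 'O58G', offset=8
After 6 (seek(12, SET)): offset=12
After 7 (read(6)): returned 'W1DPMN', offset=18
After 8 (seek(-1, CUR)): offset=17
After 9 (seek(-13, END)): offset=5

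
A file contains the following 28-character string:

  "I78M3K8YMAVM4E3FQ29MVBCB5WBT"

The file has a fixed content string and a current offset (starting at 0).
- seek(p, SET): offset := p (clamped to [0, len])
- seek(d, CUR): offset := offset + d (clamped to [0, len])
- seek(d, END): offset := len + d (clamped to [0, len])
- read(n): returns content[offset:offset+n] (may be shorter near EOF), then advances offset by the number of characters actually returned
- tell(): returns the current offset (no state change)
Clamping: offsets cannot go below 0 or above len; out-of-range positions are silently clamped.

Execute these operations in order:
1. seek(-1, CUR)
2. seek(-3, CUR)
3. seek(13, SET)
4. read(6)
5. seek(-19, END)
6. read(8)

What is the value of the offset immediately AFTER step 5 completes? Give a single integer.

After 1 (seek(-1, CUR)): offset=0
After 2 (seek(-3, CUR)): offset=0
After 3 (seek(13, SET)): offset=13
After 4 (read(6)): returned 'E3FQ29', offset=19
After 5 (seek(-19, END)): offset=9

Answer: 9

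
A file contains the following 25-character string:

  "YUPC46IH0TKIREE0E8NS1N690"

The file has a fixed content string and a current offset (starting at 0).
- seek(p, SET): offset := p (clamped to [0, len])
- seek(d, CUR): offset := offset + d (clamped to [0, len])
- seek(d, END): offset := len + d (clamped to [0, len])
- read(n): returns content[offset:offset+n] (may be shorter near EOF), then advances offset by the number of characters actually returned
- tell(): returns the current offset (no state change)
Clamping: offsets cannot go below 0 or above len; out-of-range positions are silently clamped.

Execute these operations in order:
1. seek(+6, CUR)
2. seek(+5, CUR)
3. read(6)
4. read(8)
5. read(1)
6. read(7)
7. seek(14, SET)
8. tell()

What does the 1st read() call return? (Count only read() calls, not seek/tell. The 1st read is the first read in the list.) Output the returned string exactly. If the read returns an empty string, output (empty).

After 1 (seek(+6, CUR)): offset=6
After 2 (seek(+5, CUR)): offset=11
After 3 (read(6)): returned 'IREE0E', offset=17
After 4 (read(8)): returned '8NS1N690', offset=25
After 5 (read(1)): returned '', offset=25
After 6 (read(7)): returned '', offset=25
After 7 (seek(14, SET)): offset=14
After 8 (tell()): offset=14

Answer: IREE0E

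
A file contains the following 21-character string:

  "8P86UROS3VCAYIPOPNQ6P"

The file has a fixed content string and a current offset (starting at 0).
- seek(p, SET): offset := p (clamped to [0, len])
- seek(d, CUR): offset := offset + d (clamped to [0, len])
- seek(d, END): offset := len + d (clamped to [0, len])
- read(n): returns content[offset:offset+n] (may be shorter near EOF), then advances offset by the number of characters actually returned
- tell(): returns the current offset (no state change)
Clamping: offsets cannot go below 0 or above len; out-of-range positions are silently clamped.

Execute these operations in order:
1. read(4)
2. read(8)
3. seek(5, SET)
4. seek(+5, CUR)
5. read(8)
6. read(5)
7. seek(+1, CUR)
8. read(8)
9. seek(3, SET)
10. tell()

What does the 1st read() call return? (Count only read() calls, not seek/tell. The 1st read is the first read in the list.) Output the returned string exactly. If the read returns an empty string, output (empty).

Answer: 8P86

Derivation:
After 1 (read(4)): returned '8P86', offset=4
After 2 (read(8)): returned 'UROS3VCA', offset=12
After 3 (seek(5, SET)): offset=5
After 4 (seek(+5, CUR)): offset=10
After 5 (read(8)): returned 'CAYIPOPN', offset=18
After 6 (read(5)): returned 'Q6P', offset=21
After 7 (seek(+1, CUR)): offset=21
After 8 (read(8)): returned '', offset=21
After 9 (seek(3, SET)): offset=3
After 10 (tell()): offset=3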